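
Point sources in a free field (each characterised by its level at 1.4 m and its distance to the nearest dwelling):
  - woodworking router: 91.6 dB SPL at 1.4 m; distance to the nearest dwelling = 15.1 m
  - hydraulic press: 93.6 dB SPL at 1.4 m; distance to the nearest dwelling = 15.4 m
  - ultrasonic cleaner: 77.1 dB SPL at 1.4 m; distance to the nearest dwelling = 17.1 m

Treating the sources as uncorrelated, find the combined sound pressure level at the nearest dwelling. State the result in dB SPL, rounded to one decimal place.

Apply inverse-square spreading to bring every level to the receiver, then sum 10^(L/10).
woodworking router: 91.6 − 20·log₁₀(15.1/1.4) = 91.6 − 20.66 = 70.94 dB SPL.
hydraulic press: 93.6 − 20·log₁₀(15.4/1.4) = 93.6 − 20.83 = 72.77 dB SPL.
ultrasonic cleaner: 77.1 − 20·log₁₀(17.1/1.4) = 77.1 − 21.74 = 55.36 dB SPL.
Σ 10^(L/10) = 3.170e+07 → L_total = 10·log₁₀(3.170e+07) = 75.01 dB SPL.

75.0 dB SPL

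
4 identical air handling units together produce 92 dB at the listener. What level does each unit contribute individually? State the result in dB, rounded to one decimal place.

4 equal contributions raise the level by 10·log₁₀ 4 = 6.021 dB, so each unit alone gives 92 − 6.021.

86.0 dB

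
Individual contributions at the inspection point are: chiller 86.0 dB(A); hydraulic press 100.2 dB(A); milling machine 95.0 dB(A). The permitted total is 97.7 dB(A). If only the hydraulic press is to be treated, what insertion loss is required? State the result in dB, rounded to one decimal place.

The untreated sources together contribute 10^(86.0/10) + 10^(95.0/10) = 3.560e+09, i.e. 95.51 dB(A).
The limit corresponds to 10^(97.7/10) = 5.888e+09; subtracting the fixed part leaves 2.328e+09 for the hydraulic press, i.e. 93.67 dB(A).
So the hydraulic press must be reduced from 100.2 to 93.67 dB(A): IL = 6.53 dB.

6.5 dB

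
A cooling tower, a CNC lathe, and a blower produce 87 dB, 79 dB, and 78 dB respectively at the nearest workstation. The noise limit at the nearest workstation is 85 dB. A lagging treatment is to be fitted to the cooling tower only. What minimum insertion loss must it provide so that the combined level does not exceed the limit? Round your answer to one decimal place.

Fixed contribution from the other sources: Σ 10^(L/10) = 10^(79/10) + 10^(78/10) = 1.425e+08 (81.54 dB).
The limit corresponds to 10^(85/10) = 3.162e+08; subtracting the fixed part leaves 1.737e+08 for the cooling tower, i.e. 82.40 dB.
So the cooling tower must be reduced from 87 to 82.40 dB: IL = 4.60 dB.

4.6 dB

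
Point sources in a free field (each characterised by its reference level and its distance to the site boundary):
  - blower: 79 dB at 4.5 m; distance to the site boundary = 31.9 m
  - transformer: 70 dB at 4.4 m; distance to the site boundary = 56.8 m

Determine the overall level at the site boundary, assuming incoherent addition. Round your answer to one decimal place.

62.2 dB

Propagate each source to the receiver with L = L_ref − 20·log₁₀(r/r_ref), then add intensities.
blower: 79 − 20·log₁₀(31.9/4.5) = 79 − 17.01 = 61.99 dB.
transformer: 70 − 20·log₁₀(56.8/4.4) = 70 − 22.22 = 47.78 dB.
Σ 10^(L/10) = 1.641e+06 → L_total = 10·log₁₀(1.641e+06) = 62.15 dB.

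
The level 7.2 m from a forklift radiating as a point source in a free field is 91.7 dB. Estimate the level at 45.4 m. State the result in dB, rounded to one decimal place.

75.7 dB

Spherical spreading from a point source gives a 20·log₁₀(r₂/r₁) drop.
L₂ = 91.7 − 20·log₁₀(45.4/7.2) = 91.7 − 15.994 = 75.71 dB.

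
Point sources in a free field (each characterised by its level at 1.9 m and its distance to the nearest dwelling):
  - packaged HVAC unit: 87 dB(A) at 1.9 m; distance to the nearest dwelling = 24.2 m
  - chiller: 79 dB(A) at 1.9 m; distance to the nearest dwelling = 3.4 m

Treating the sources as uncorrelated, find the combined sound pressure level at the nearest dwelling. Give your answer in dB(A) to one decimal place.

First find each source's level at the receiver (point-source: −20·log₁₀(r/r_ref)), then combine on an intensity basis.
packaged HVAC unit: 87 − 20·log₁₀(24.2/1.9) = 87 − 22.10 = 64.90 dB(A).
chiller: 79 − 20·log₁₀(3.4/1.9) = 79 − 5.05 = 73.95 dB(A).
Σ 10^(L/10) = 2.789e+07 → L_total = 10·log₁₀(2.789e+07) = 74.46 dB(A).

74.5 dB(A)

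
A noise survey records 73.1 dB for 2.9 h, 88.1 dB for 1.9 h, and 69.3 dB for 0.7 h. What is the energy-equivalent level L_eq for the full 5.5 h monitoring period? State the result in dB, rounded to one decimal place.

83.7 dB

L_eq = 10·log₁₀[(1/T)·Σ tᵢ·10^(Lᵢ/10)] with T = 5.5 h.
Σ tᵢ·10^(Lᵢ/10) = 2.9·10^(73.1/10) + 1.9·10^(88.1/10) + 0.7·10^(69.3/10) = 1.292e+09.
L_eq = 10·log₁₀(1.292e+09/5.5) = 83.71 dB.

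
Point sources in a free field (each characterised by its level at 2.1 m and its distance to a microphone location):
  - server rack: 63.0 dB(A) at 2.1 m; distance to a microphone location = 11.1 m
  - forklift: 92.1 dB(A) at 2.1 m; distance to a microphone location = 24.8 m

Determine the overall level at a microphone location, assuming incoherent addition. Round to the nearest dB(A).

71 dB(A)

Propagate each source to the receiver with L = L_ref − 20·log₁₀(r/r_ref), then add intensities.
server rack: 63.0 − 20·log₁₀(11.1/2.1) = 63.0 − 14.46 = 48.54 dB(A).
forklift: 92.1 − 20·log₁₀(24.8/2.1) = 92.1 − 21.44 = 70.66 dB(A).
Σ 10^(L/10) = 1.170e+07 → L_total = 10·log₁₀(1.170e+07) = 70.68 dB(A).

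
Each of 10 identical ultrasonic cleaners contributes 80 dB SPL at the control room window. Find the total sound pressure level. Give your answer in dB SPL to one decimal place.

90.0 dB SPL

With 10 equal, uncorrelated contributions the intensity is 10× that of one unit, giving a rise of 10·log₁₀ 10.
L_total = 80 + 10·log₁₀(10) = 80 + 10.000 = 90.00 dB SPL.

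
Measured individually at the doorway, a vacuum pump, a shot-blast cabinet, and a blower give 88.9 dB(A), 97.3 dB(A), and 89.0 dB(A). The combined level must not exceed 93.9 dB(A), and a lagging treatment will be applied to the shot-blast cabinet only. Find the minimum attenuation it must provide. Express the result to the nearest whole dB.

Fixed contribution from the other sources: Σ 10^(L/10) = 10^(88.9/10) + 10^(89.0/10) = 1.571e+09 (91.96 dB(A)).
The limit corresponds to 10^(93.9/10) = 2.455e+09; subtracting the fixed part leaves 8.841e+08 for the shot-blast cabinet, i.e. 89.47 dB(A).
So the shot-blast cabinet must be reduced from 97.3 to 89.47 dB(A): IL = 7.83 dB.

8 dB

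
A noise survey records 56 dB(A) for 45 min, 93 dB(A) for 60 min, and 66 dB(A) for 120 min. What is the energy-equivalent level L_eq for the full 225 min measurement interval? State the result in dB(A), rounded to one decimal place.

Weight each interval's intensity by its duration and average over T = 225 min:
Σ tᵢ·10^(Lᵢ/10) = 45·10^(56/10) + 60·10^(93/10) + 120·10^(66/10) = 1.202e+11.
L_eq = 10·log₁₀(1.202e+11/225) = 87.28 dB(A).

87.3 dB(A)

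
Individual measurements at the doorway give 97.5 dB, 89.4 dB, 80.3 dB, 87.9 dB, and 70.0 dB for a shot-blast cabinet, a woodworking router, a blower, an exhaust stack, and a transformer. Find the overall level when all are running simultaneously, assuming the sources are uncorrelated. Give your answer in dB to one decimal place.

For uncorrelated sources the intensities add, so convert each level to linear form, sum, and take 10·log₁₀ of the total.
Σ 10^(L/10) = 10^(97.5/10) + 10^(89.4/10) + 10^(80.3/10) + 10^(87.9/10) + 10^(70.0/10) = 7.228e+09.
L_total = 10·log₁₀(7.228e+09) = 98.59 dB.

98.6 dB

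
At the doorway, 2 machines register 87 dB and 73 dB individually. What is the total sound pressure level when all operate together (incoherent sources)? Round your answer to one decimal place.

Incoherent sources combine by intensity addition: L_total = 10·log₁₀(Σ 10^(L_i/10)).
Σ 10^(L/10) = 10^(87/10) + 10^(73/10) = 5.211e+08.
L_total = 10·log₁₀(5.211e+08) = 87.17 dB.

87.2 dB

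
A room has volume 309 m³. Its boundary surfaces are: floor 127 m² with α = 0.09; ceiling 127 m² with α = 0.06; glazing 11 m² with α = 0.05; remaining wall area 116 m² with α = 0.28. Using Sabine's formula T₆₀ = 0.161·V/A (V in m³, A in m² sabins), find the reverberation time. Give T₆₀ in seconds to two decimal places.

0.96 s

Summing Sᵢαᵢ: 127·0.09 + 127·0.06 + 11·0.05 + 116·0.28 = 52.08 m².
T₆₀ = 0.161 × 309 / 52.08 = 0.955 s.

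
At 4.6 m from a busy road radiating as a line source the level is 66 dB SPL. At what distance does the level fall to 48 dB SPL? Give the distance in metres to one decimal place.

For a line source L₁ − L₂ = 10·log₁₀(r₂/r₁), so r₂ = r₁·10^((L₁−L₂)/10).
r₂ = 4.6·10^((66−48)/10) = 4.6·10^(18.0/10) = 290.24 m.

290.2 m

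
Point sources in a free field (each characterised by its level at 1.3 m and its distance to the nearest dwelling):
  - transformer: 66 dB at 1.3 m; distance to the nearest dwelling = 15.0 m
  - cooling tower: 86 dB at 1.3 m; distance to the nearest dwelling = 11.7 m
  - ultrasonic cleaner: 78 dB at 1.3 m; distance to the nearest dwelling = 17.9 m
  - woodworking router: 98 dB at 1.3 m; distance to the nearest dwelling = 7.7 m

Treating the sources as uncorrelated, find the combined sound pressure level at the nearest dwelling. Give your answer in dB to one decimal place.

Propagate each source to the receiver with L = L_ref − 20·log₁₀(r/r_ref), then add intensities.
transformer: 66 − 20·log₁₀(15.0/1.3) = 66 − 21.24 = 44.76 dB.
cooling tower: 86 − 20·log₁₀(11.7/1.3) = 86 − 19.08 = 66.92 dB.
ultrasonic cleaner: 78 − 20·log₁₀(17.9/1.3) = 78 − 22.78 = 55.22 dB.
woodworking router: 98 − 20·log₁₀(7.7/1.3) = 98 − 15.45 = 82.55 dB.
Σ 10^(L/10) = 1.851e+08 → L_total = 10·log₁₀(1.851e+08) = 82.67 dB.

82.7 dB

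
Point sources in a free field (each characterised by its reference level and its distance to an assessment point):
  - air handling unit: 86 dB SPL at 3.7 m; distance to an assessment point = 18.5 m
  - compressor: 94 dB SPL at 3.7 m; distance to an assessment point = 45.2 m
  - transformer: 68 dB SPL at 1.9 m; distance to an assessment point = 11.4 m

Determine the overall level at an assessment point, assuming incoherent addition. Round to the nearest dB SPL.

Apply inverse-square spreading to bring every level to the receiver, then sum 10^(L/10).
air handling unit: 86 − 20·log₁₀(18.5/3.7) = 86 − 13.98 = 72.02 dB SPL.
compressor: 94 − 20·log₁₀(45.2/3.7) = 94 − 21.74 = 72.26 dB SPL.
transformer: 68 − 20·log₁₀(11.4/1.9) = 68 − 15.56 = 52.44 dB SPL.
Σ 10^(L/10) = 3.293e+07 → L_total = 10·log₁₀(3.293e+07) = 75.18 dB SPL.

75 dB SPL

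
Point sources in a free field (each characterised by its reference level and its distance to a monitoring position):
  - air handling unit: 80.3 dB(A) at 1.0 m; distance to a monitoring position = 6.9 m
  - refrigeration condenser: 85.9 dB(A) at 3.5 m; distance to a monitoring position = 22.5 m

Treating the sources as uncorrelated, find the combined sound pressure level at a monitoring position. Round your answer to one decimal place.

70.7 dB(A)

First find each source's level at the receiver (point-source: −20·log₁₀(r/r_ref)), then combine on an intensity basis.
air handling unit: 80.3 − 20·log₁₀(6.9/1.0) = 80.3 − 16.78 = 63.52 dB(A).
refrigeration condenser: 85.9 − 20·log₁₀(22.5/3.5) = 85.9 − 16.16 = 69.74 dB(A).
Σ 10^(L/10) = 1.166e+07 → L_total = 10·log₁₀(1.166e+07) = 70.67 dB(A).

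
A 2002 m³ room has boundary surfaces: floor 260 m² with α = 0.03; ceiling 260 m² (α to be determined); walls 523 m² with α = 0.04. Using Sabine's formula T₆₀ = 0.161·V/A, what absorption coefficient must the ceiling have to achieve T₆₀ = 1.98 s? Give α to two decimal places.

Required total absorption A = 0.161·2002/1.98 = 162.79 m².
Absorption from the other surfaces = 260·0.03 + 523·0.04 = 28.72 m², so the ceiling must supply 134.07 m² over 260 m².
α = 134.07/260 = 0.516.

0.52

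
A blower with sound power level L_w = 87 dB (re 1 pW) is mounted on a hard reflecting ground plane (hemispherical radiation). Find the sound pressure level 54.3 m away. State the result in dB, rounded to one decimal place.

The power spreads over a hemisphere of area 2π·r², so L_p = L_w − 10·log₁₀(2π·r²).
2π·r² = 1.853e+04 m², 10·log₁₀ of that is 42.678 dB.
L_p = 87 − 42.678 = 44.32 dB.

44.3 dB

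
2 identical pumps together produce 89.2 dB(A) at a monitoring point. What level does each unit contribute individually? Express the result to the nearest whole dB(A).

Dividing the total intensity by 2 lowers the level by 10·log₁₀ 2 = 3.010 dB: L₁ = 89.2 − 3.010.

86 dB(A)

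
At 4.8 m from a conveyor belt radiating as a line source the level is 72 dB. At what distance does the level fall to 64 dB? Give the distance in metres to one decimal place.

30.3 m

Line-source spreading drops the level by 10·log₁₀(r₂/r₁); inverting, r₂/r₁ = 10^(ΔL/10).
r₂ = 4.8·10^((72−64)/10) = 4.8·10^(8.0/10) = 30.29 m.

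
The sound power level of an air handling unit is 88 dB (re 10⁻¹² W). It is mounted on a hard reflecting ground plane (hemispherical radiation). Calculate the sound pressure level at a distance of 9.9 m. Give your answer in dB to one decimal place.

60.1 dB

L_p = L_w − 10·log₁₀(2π·r²) with r = 9.9 m.
2π·r² = 615.8 m², 10·log₁₀ of that is 27.895 dB.
L_p = 88 − 27.895 = 60.11 dB.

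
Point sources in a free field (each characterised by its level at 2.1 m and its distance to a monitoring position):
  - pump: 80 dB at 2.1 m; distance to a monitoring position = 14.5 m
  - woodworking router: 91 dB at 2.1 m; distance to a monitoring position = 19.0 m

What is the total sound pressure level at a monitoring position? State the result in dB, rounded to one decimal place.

72.4 dB

First find each source's level at the receiver (point-source: −20·log₁₀(r/r_ref)), then combine on an intensity basis.
pump: 80 − 20·log₁₀(14.5/2.1) = 80 − 16.78 = 63.22 dB.
woodworking router: 91 − 20·log₁₀(19.0/2.1) = 91 − 19.13 = 71.87 dB.
Σ 10^(L/10) = 1.748e+07 → L_total = 10·log₁₀(1.748e+07) = 72.42 dB.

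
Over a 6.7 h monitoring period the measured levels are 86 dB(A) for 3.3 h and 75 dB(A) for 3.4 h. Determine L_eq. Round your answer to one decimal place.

83.3 dB(A)

L_eq = 10·log₁₀[(1/T)·Σ tᵢ·10^(Lᵢ/10)] with T = 6.7 h.
Σ tᵢ·10^(Lᵢ/10) = 3.3·10^(86/10) + 3.4·10^(75/10) = 1.421e+09.
L_eq = 10·log₁₀(1.421e+09/6.7) = 83.27 dB(A).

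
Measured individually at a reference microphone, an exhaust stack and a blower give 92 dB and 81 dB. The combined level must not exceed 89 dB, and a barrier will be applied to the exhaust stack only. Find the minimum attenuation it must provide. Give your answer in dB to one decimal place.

Fixed contribution from the other source: Σ 10^(L/10) = 10^(81/10) = 1.259e+08 (81.00 dB).
To meet 89 dB overall, the treated exhaust stack may contribute at most 10^(89/10) − 1.259e+08 = 6.684e+08, i.e. 88.25 dB.
So the exhaust stack must be reduced from 92 to 88.25 dB: IL = 3.75 dB.

3.7 dB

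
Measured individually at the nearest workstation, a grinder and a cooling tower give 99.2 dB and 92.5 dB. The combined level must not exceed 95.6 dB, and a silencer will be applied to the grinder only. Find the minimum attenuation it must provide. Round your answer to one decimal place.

6.5 dB

Fixed contribution from the other source: Σ 10^(L/10) = 10^(92.5/10) = 1.778e+09 (92.50 dB).
The limit corresponds to 10^(95.6/10) = 3.631e+09; subtracting the fixed part leaves 1.853e+09 for the grinder, i.e. 92.68 dB.
Required insertion loss = 99.2 − 92.68 = 6.52 dB.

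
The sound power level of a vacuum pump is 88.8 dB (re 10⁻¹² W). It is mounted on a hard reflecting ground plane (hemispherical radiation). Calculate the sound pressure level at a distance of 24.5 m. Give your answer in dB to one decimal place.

L_p = L_w − 10·log₁₀(2π·r²) with r = 24.5 m.
2π·r² = 3771 m², 10·log₁₀ of that is 35.765 dB.
L_p = 88.8 − 35.765 = 53.03 dB.

53.0 dB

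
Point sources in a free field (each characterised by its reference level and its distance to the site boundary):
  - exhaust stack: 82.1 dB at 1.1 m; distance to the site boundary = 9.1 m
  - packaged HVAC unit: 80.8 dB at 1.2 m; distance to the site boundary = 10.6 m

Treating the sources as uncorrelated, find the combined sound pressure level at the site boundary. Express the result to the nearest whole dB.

66 dB

Apply inverse-square spreading to bring every level to the receiver, then sum 10^(L/10).
exhaust stack: 82.1 − 20·log₁₀(9.1/1.1) = 82.1 − 18.35 = 63.75 dB.
packaged HVAC unit: 80.8 − 20·log₁₀(10.6/1.2) = 80.8 − 18.92 = 61.88 dB.
Σ 10^(L/10) = 3.911e+06 → L_total = 10·log₁₀(3.911e+06) = 65.92 dB.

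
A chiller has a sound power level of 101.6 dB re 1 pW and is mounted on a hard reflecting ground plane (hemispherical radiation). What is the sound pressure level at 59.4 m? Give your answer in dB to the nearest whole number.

58 dB

The power spreads over a hemisphere of area 2π·r², so L_p = L_w − 10·log₁₀(2π·r²).
2π·r² = 2.217e+04 m², 10·log₁₀ of that is 43.458 dB.
L_p = 101.6 − 43.458 = 58.14 dB.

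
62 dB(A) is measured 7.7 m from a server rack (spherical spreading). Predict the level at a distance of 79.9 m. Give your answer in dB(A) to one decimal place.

41.7 dB(A)

Spherical spreading from a point source gives a 20·log₁₀(r₂/r₁) drop.
L₂ = 62 − 20·log₁₀(79.9/7.7) = 62 − 20.321 = 41.68 dB(A).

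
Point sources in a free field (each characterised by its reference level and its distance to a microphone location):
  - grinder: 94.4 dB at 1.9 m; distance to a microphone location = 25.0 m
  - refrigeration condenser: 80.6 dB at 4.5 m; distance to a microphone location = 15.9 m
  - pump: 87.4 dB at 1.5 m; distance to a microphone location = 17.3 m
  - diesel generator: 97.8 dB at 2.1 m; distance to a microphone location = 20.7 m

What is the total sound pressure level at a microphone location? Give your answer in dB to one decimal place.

Propagate each source to the receiver with L = L_ref − 20·log₁₀(r/r_ref), then add intensities.
grinder: 94.4 − 20·log₁₀(25.0/1.9) = 94.4 − 22.38 = 72.02 dB.
refrigeration condenser: 80.6 − 20·log₁₀(15.9/4.5) = 80.6 − 10.96 = 69.64 dB.
pump: 87.4 − 20·log₁₀(17.3/1.5) = 87.4 − 21.24 = 66.16 dB.
diesel generator: 97.8 − 20·log₁₀(20.7/2.1) = 97.8 − 19.88 = 77.92 dB.
Σ 10^(L/10) = 9.125e+07 → L_total = 10·log₁₀(9.125e+07) = 79.60 dB.

79.6 dB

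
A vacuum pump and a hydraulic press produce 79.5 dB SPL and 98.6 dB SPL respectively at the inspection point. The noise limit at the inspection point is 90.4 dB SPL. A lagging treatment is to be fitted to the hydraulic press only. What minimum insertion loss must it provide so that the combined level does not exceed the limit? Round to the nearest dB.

Everything except the hydraulic press sums to 10^(79.5/10) = 8.913e+07 in linear terms, 79.50 dB SPL.
To meet 90.4 dB SPL overall, the treated hydraulic press may contribute at most 10^(90.4/10) − 8.913e+07 = 1.007e+09, i.e. 90.03 dB SPL.
So the hydraulic press must be reduced from 98.6 to 90.03 dB SPL: IL = 8.57 dB.

9 dB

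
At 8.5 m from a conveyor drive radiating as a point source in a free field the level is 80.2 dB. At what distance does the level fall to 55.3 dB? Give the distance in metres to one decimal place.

149.4 m

For a point source L₁ − L₂ = 20·log₁₀(r₂/r₁), so r₂ = r₁·10^((L₁−L₂)/20).
r₂ = 8.5·10^((80.2−55.3)/20) = 8.5·10^(24.9/20) = 149.42 m.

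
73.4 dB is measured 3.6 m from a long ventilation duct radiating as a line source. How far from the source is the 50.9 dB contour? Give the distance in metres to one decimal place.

640.2 m

The 22.5 dB drop corresponds to a distance ratio of 10^(22.5/10) for a line source.
r₂ = 3.6·10^((73.4−50.9)/10) = 3.6·10^(22.5/10) = 640.18 m.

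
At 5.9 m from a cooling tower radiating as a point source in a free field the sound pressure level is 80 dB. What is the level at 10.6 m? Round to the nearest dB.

75 dB

Point-source attenuation: ΔL = 20·log₁₀(r₂/r₁) = 20·log₁₀(10.6/5.9) = 5.089 dB.
L₂ = 80 − 20·log₁₀(10.6/5.9) = 80 − 5.089 = 74.91 dB.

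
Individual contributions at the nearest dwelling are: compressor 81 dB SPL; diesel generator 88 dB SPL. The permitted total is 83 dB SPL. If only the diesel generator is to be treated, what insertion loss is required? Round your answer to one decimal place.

9.3 dB

Everything except the diesel generator sums to 10^(81/10) = 1.259e+08 in linear terms, 81.00 dB SPL.
To meet 83 dB SPL overall, the treated diesel generator may contribute at most 10^(83/10) − 1.259e+08 = 7.363e+07, i.e. 78.67 dB SPL.
Required insertion loss = 88 − 78.67 = 9.33 dB.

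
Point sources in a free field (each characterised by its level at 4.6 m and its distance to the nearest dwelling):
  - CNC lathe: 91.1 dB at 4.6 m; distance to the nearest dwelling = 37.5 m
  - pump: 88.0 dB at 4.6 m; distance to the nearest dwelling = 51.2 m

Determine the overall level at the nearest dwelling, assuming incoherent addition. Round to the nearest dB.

Propagate each source to the receiver with L = L_ref − 20·log₁₀(r/r_ref), then add intensities.
CNC lathe: 91.1 − 20·log₁₀(37.5/4.6) = 91.1 − 18.23 = 72.87 dB.
pump: 88.0 − 20·log₁₀(51.2/4.6) = 88.0 − 20.93 = 67.07 dB.
Σ 10^(L/10) = 2.448e+07 → L_total = 10·log₁₀(2.448e+07) = 73.89 dB.

74 dB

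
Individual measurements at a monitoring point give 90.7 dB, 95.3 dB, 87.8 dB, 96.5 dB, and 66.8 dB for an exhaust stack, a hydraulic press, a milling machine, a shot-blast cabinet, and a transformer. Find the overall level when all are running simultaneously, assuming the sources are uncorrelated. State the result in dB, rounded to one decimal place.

99.8 dB

Incoherent sources combine by intensity addition: L_total = 10·log₁₀(Σ 10^(L_i/10)).
Σ 10^(L/10) = 10^(90.7/10) + 10^(95.3/10) + 10^(87.8/10) + 10^(96.5/10) + 10^(66.8/10) = 9.638e+09.
L_total = 10·log₁₀(9.638e+09) = 99.84 dB.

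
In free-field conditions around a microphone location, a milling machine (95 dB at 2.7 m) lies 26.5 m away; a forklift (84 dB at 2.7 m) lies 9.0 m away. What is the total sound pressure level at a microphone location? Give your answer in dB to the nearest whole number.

First find each source's level at the receiver (point-source: −20·log₁₀(r/r_ref)), then combine on an intensity basis.
milling machine: 95 − 20·log₁₀(26.5/2.7) = 95 − 19.84 = 75.16 dB.
forklift: 84 − 20·log₁₀(9.0/2.7) = 84 − 10.46 = 73.54 dB.
Σ 10^(L/10) = 5.543e+07 → L_total = 10·log₁₀(5.543e+07) = 77.44 dB.

77 dB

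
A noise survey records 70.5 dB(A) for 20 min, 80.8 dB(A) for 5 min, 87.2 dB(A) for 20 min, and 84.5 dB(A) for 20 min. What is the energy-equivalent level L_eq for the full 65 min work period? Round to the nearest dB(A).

84 dB(A)

L_eq = 10·log₁₀[(1/T)·Σ tᵢ·10^(Lᵢ/10)] with T = 65 min.
Σ tᵢ·10^(Lᵢ/10) = 20·10^(70.5/10) + 5·10^(80.8/10) + 20·10^(87.2/10) + 20·10^(84.5/10) = 1.696e+10.
L_eq = 10·log₁₀(1.696e+10/65) = 84.16 dB(A).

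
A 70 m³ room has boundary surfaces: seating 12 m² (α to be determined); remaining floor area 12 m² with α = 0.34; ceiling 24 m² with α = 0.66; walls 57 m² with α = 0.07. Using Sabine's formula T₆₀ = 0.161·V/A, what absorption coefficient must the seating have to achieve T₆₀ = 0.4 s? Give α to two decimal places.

Required total absorption A = 0.161·70/0.4 = 28.17 m².
Absorption from the other surfaces = 12·0.34 + 24·0.66 + 57·0.07 = 23.91 m², so the seating must supply 4.26 m² over 12 m².
α = 4.26/12 = 0.355.

0.36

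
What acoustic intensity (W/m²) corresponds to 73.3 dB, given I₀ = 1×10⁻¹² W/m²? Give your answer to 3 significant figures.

I/I₀ = 10^(73.3/10) = 2.138e+07, so I = 2.138e+07 × 10⁻¹² W/m².

2.14e-05 W/m²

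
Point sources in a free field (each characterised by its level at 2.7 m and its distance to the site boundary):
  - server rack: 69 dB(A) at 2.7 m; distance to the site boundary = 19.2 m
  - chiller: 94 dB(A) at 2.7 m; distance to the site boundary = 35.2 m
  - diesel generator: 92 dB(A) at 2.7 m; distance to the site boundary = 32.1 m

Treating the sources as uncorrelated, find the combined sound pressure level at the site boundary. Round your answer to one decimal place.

Propagate each source to the receiver with L = L_ref − 20·log₁₀(r/r_ref), then add intensities.
server rack: 69 − 20·log₁₀(19.2/2.7) = 69 − 17.04 = 51.96 dB(A).
chiller: 94 − 20·log₁₀(35.2/2.7) = 94 − 22.30 = 71.70 dB(A).
diesel generator: 92 − 20·log₁₀(32.1/2.7) = 92 − 21.50 = 70.50 dB(A).
Σ 10^(L/10) = 2.615e+07 → L_total = 10·log₁₀(2.615e+07) = 74.17 dB(A).

74.2 dB(A)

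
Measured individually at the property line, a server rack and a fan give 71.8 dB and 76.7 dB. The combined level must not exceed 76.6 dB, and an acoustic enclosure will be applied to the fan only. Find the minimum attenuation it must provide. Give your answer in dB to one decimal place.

Fixed contribution from the other source: Σ 10^(L/10) = 10^(71.8/10) = 1.514e+07 (71.80 dB).
The limit corresponds to 10^(76.6/10) = 4.571e+07; subtracting the fixed part leaves 3.057e+07 for the fan, i.e. 74.85 dB.
So the fan must be reduced from 76.7 to 74.85 dB: IL = 1.85 dB.

1.8 dB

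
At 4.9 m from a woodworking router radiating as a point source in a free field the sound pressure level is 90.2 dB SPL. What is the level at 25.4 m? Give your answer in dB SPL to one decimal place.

75.9 dB SPL

Spherical spreading from a point source gives a 20·log₁₀(r₂/r₁) drop.
L₂ = 90.2 − 20·log₁₀(25.4/4.9) = 90.2 − 14.293 = 75.91 dB SPL.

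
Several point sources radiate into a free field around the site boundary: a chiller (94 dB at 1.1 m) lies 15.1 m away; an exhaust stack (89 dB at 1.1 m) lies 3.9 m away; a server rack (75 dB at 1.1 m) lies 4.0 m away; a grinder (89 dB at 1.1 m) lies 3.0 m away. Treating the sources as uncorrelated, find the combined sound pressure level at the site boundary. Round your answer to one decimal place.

82.7 dB

Apply inverse-square spreading to bring every level to the receiver, then sum 10^(L/10).
chiller: 94 − 20·log₁₀(15.1/1.1) = 94 − 22.75 = 71.25 dB.
exhaust stack: 89 − 20·log₁₀(3.9/1.1) = 89 − 10.99 = 78.01 dB.
server rack: 75 − 20·log₁₀(4.0/1.1) = 75 − 11.21 = 63.79 dB.
grinder: 89 − 20·log₁₀(3.0/1.1) = 89 − 8.71 = 80.29 dB.
Σ 10^(L/10) = 1.857e+08 → L_total = 10·log₁₀(1.857e+08) = 82.69 dB.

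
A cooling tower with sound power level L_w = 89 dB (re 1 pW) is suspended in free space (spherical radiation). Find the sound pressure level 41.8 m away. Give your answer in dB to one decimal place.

The power spreads over a sphere of area 4π·r², so L_p = L_w − 10·log₁₀(4π·r²).
4π·r² = 2.196e+04 m², 10·log₁₀ of that is 43.416 dB.
L_p = 89 − 43.416 = 45.58 dB.

45.6 dB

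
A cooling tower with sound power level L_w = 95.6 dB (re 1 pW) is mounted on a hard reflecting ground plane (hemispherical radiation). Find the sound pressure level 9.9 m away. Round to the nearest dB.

68 dB

The power spreads over a hemisphere of area 2π·r², so L_p = L_w − 10·log₁₀(2π·r²).
2π·r² = 615.8 m², 10·log₁₀ of that is 27.895 dB.
L_p = 95.6 − 27.895 = 67.71 dB.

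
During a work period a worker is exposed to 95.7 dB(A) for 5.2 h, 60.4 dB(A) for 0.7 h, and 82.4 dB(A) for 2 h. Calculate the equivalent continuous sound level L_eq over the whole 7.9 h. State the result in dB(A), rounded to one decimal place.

The energy average is taken in the linear domain: L_eq = 10·log₁₀[(Σ tᵢ·10^(Lᵢ/10))/T], T = 7.9 h.
Σ tᵢ·10^(Lᵢ/10) = 5.2·10^(95.7/10) + 0.7·10^(60.4/10) + 2·10^(82.4/10) = 1.967e+10.
L_eq = 10·log₁₀(1.967e+10/7.9) = 93.96 dB(A).

94.0 dB(A)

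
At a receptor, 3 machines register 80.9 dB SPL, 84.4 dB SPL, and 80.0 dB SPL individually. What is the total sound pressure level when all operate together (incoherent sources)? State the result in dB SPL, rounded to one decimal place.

Incoherent sources combine by intensity addition: L_total = 10·log₁₀(Σ 10^(L_i/10)).
Σ 10^(L/10) = 10^(80.9/10) + 10^(84.4/10) + 10^(80.0/10) = 4.984e+08.
L_total = 10·log₁₀(4.984e+08) = 86.98 dB SPL.

87.0 dB SPL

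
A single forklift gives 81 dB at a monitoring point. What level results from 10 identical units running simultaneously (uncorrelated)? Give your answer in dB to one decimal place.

91.0 dB

N identical incoherent sources raise the level by 10·log₁₀ N.
L_total = 81 + 10·log₁₀(10) = 81 + 10.000 = 91.00 dB.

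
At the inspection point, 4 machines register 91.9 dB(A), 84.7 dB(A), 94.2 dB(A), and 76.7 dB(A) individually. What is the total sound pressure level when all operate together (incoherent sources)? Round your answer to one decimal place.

Incoherent sources combine by intensity addition: L_total = 10·log₁₀(Σ 10^(L_i/10)).
Σ 10^(L/10) = 10^(91.9/10) + 10^(84.7/10) + 10^(94.2/10) + 10^(76.7/10) = 4.521e+09.
L_total = 10·log₁₀(4.521e+09) = 96.55 dB(A).

96.6 dB(A)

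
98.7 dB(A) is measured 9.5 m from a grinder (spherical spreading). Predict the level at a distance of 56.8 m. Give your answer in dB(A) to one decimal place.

83.2 dB(A)

Spherical spreading from a point source gives a 20·log₁₀(r₂/r₁) drop.
L₂ = 98.7 − 20·log₁₀(56.8/9.5) = 98.7 − 15.532 = 83.17 dB(A).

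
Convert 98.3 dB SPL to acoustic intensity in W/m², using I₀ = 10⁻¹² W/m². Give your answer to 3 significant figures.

L = 10·log₁₀(I/I₀) ⇒ I = I₀·10^(L/10) = 10⁻¹² × 10^9.83.

0.00676 W/m²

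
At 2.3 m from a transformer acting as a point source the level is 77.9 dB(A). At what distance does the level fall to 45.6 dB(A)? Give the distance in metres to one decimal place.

94.8 m

For a point source L₁ − L₂ = 20·log₁₀(r₂/r₁), so r₂ = r₁·10^((L₁−L₂)/20).
r₂ = 2.3·10^((77.9−45.6)/20) = 2.3·10^(32.3/20) = 94.78 m.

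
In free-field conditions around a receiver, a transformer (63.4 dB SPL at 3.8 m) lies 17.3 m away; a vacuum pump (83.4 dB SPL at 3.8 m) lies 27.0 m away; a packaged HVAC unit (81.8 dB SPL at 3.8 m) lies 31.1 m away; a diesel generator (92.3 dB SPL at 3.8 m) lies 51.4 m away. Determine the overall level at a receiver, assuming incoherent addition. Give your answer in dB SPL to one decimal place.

First find each source's level at the receiver (point-source: −20·log₁₀(r/r_ref)), then combine on an intensity basis.
transformer: 63.4 − 20·log₁₀(17.3/3.8) = 63.4 − 13.17 = 50.23 dB SPL.
vacuum pump: 83.4 − 20·log₁₀(27.0/3.8) = 83.4 − 17.03 = 66.37 dB SPL.
packaged HVAC unit: 81.8 − 20·log₁₀(31.1/3.8) = 81.8 − 18.26 = 63.54 dB SPL.
diesel generator: 92.3 − 20·log₁₀(51.4/3.8) = 92.3 − 22.62 = 69.68 dB SPL.
Σ 10^(L/10) = 1.598e+07 → L_total = 10·log₁₀(1.598e+07) = 72.04 dB SPL.

72.0 dB SPL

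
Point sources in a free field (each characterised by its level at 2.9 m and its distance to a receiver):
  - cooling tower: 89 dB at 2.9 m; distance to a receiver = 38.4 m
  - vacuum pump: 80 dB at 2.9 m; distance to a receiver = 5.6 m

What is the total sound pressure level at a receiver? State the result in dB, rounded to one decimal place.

75.0 dB

First find each source's level at the receiver (point-source: −20·log₁₀(r/r_ref)), then combine on an intensity basis.
cooling tower: 89 − 20·log₁₀(38.4/2.9) = 89 − 22.44 = 66.56 dB.
vacuum pump: 80 − 20·log₁₀(5.6/2.9) = 80 − 5.72 = 74.28 dB.
Σ 10^(L/10) = 3.135e+07 → L_total = 10·log₁₀(3.135e+07) = 74.96 dB.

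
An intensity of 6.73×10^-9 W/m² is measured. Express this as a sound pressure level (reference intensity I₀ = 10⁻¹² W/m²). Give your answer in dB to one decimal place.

38.3 dB

I/I₀ = 6.73×10^-9/10⁻¹² = 6.73×10^3, and L = 10·log₁₀(I/I₀).
L = 10·(0.8280 + 3) = 38.28 dB.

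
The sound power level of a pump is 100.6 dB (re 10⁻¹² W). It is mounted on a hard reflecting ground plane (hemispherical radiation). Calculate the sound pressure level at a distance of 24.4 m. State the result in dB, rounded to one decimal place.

Free-field hemispherical radiation: L_p = L_w − 10·log₁₀(2π·r²), r = 24.4 m.
2π·r² = 3741 m², 10·log₁₀ of that is 35.730 dB.
L_p = 100.6 − 35.730 = 64.87 dB.

64.9 dB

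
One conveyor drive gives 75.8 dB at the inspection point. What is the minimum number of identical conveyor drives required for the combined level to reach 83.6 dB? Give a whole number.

7

Need L₁ + 10·log₁₀ N ≥ 83.6, i.e. log₁₀ N ≥ 0.78.
N ≥ 10^(7.8/10) = 6.026, so N = 7.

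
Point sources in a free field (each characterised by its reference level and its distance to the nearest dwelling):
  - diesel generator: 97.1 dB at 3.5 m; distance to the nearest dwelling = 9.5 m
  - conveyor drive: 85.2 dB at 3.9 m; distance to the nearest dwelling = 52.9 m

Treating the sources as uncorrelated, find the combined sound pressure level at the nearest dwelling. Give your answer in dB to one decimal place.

88.4 dB

Propagate each source to the receiver with L = L_ref − 20·log₁₀(r/r_ref), then add intensities.
diesel generator: 97.1 − 20·log₁₀(9.5/3.5) = 97.1 − 8.67 = 88.43 dB.
conveyor drive: 85.2 − 20·log₁₀(52.9/3.9) = 85.2 − 22.65 = 62.55 dB.
Σ 10^(L/10) = 6.979e+08 → L_total = 10·log₁₀(6.979e+08) = 88.44 dB.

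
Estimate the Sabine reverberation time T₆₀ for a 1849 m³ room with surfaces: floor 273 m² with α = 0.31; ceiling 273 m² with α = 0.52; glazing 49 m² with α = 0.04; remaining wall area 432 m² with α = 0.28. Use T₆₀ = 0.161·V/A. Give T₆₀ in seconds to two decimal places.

0.85 s

Summing Sᵢαᵢ: 273·0.31 + 273·0.52 + 49·0.04 + 432·0.28 = 349.51 m².
T₆₀ = 0.161·V/A = 0.161·1849/349.51 = 0.852 s.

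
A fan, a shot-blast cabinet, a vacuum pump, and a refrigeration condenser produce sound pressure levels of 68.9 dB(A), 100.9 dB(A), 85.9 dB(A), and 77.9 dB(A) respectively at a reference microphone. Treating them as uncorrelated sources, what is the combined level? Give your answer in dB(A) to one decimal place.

101.1 dB(A)

Incoherent sources combine by intensity addition: L_total = 10·log₁₀(Σ 10^(L_i/10)).
Σ 10^(L/10) = 10^(68.9/10) + 10^(100.9/10) + 10^(85.9/10) + 10^(77.9/10) = 1.276e+10.
L_total = 10·log₁₀(1.276e+10) = 101.06 dB(A).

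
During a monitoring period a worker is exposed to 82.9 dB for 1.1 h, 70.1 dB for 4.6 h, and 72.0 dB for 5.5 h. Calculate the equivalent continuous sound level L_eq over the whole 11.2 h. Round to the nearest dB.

75 dB

The energy average is taken in the linear domain: L_eq = 10·log₁₀[(Σ tᵢ·10^(Lᵢ/10))/T], T = 11.2 h.
Σ tᵢ·10^(Lᵢ/10) = 1.1·10^(82.9/10) + 4.6·10^(70.1/10) + 5.5·10^(72.0/10) = 3.487e+08.
L_eq = 10·log₁₀(3.487e+08/11.2) = 74.93 dB.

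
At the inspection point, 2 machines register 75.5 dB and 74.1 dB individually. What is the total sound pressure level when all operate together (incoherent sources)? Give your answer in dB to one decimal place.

Incoherent sources combine by intensity addition: L_total = 10·log₁₀(Σ 10^(L_i/10)).
Σ 10^(L/10) = 10^(75.5/10) + 10^(74.1/10) = 6.119e+07.
L_total = 10·log₁₀(6.119e+07) = 77.87 dB.

77.9 dB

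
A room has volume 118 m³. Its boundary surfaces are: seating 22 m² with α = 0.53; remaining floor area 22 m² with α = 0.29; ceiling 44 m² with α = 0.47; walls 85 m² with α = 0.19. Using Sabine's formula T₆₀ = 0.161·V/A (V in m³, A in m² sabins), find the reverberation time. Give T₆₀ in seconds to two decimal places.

0.35 s

Total absorption A = 22·0.53 + 22·0.29 + 44·0.47 + 85·0.19 = 54.87 m² sabins.
T₆₀ = 0.161 × 118 / 54.87 = 0.346 s.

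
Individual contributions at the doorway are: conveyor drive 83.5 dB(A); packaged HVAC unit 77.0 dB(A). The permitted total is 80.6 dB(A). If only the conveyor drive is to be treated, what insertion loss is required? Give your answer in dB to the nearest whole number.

Everything except the conveyor drive sums to 10^(77.0/10) = 5.012e+07 in linear terms, 77.00 dB(A).
To meet 80.6 dB(A) overall, the treated conveyor drive may contribute at most 10^(80.6/10) − 5.012e+07 = 6.470e+07, i.e. 78.11 dB(A).
Required insertion loss = 83.5 − 78.11 = 5.39 dB.

5 dB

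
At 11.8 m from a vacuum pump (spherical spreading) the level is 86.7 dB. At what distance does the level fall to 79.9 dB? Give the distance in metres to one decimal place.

25.8 m

For a point source L₁ − L₂ = 20·log₁₀(r₂/r₁), so r₂ = r₁·10^((L₁−L₂)/20).
r₂ = 11.8·10^((86.7−79.9)/20) = 11.8·10^(6.8/20) = 25.82 m.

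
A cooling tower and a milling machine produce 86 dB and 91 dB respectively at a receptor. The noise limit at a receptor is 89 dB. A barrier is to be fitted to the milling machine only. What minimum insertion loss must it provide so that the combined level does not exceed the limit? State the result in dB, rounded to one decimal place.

The untreated sources together contribute 10^(86/10) = 3.981e+08, i.e. 86.00 dB.
The limit corresponds to 10^(89/10) = 7.943e+08; subtracting the fixed part leaves 3.962e+08 for the milling machine, i.e. 85.98 dB.
So the milling machine must be reduced from 91 to 85.98 dB: IL = 5.02 dB.

5.0 dB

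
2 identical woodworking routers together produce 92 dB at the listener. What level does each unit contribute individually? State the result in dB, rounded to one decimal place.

2 equal contributions raise the level by 10·log₁₀ 2 = 3.010 dB, so each unit alone gives 92 − 3.010.

89.0 dB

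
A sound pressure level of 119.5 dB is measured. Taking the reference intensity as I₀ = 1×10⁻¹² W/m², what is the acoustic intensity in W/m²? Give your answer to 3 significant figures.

I/I₀ = 10^(119.5/10) = 8.913e+11, so I = 8.913e+11 × 10⁻¹² W/m².

0.891 W/m²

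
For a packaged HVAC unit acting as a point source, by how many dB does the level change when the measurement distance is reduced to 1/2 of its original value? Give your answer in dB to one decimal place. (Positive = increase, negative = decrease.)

A point source loses 6 dB per doubling of distance; generally ΔL = −20·log₁₀(r₂/r₁).
ΔL = −20·log₁₀(0.5) = +6.02 dB.

+6.0 dB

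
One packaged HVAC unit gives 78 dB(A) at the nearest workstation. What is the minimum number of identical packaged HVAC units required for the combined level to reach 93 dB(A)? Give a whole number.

32

Need L₁ + 10·log₁₀ N ≥ 93, i.e. log₁₀ N ≥ 1.50.
N ≥ 10^(15.0/10) = 31.623, so N = 32.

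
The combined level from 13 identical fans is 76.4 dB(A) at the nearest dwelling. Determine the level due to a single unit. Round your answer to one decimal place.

65.3 dB(A)

Dividing the total intensity by 13 lowers the level by 10·log₁₀ 13 = 11.139 dB: L₁ = 76.4 − 11.139.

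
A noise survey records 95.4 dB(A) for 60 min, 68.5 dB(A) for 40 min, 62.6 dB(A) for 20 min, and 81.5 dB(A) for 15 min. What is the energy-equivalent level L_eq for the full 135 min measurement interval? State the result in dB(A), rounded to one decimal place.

91.9 dB(A)

L_eq = 10·log₁₀[(1/T)·Σ tᵢ·10^(Lᵢ/10)] with T = 135 min.
Σ tᵢ·10^(Lᵢ/10) = 60·10^(95.4/10) + 40·10^(68.5/10) + 20·10^(62.6/10) + 15·10^(81.5/10) = 2.105e+11.
L_eq = 10·log₁₀(2.105e+11/135) = 91.93 dB(A).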